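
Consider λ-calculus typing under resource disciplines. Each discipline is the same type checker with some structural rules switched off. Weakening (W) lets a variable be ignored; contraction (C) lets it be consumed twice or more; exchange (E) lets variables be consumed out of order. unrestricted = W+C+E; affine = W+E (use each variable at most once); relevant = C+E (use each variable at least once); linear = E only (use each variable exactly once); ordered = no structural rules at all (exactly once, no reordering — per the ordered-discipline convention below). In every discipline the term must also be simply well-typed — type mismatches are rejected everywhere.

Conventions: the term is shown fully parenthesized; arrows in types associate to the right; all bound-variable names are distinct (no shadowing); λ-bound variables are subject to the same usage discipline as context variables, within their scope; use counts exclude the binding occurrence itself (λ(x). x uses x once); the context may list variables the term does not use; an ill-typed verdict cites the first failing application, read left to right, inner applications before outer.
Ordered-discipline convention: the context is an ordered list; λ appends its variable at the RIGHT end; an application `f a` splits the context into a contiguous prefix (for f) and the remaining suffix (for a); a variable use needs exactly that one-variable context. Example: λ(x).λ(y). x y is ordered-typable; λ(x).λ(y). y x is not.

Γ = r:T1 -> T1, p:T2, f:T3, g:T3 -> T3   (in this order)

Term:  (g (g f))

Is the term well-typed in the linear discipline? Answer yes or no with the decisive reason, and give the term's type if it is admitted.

no — needs contraction — g ×2; unused: r, p — weakening required
counts: r: 0, p: 0, f: 1, g: 2
left-to-right use order: g, g, f
typing: well-typed — term : T3
per-discipline verdicts: ordered ✗, linear ✗, affine ✗, relevant ✗, unrestricted ✓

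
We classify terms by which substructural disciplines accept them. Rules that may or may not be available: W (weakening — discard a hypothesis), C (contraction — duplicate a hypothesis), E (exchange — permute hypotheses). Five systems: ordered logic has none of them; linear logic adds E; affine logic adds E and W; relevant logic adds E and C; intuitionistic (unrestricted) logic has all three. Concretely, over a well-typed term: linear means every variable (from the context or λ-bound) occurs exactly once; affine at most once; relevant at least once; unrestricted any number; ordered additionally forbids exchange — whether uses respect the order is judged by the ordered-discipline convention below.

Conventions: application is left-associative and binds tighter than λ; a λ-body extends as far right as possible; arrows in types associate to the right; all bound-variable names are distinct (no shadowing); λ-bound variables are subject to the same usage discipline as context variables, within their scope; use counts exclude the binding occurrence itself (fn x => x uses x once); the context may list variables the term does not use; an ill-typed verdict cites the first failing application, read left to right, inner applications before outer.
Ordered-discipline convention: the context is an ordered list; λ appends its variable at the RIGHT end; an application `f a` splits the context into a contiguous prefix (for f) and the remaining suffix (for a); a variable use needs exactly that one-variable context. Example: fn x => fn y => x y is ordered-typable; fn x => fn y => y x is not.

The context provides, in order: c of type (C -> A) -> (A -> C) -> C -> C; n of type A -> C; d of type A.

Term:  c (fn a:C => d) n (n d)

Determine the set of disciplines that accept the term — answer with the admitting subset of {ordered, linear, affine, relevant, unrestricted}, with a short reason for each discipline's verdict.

admitted by: unrestricted
counts: c=1; n=2; d=2; a (bound)=0
order of uses: c, d, n, n, d
typing: well-typed at C
ordered ✗ (repeated use of n ×2, d ×2; a left unused)
linear ✗ (repeated use of n ×2, d ×2; a left unused)
affine ✗ (repeated use of n ×2, d ×2)
relevant ✗ (a left unused)
unrestricted ✓ (typability at C is all that's needed)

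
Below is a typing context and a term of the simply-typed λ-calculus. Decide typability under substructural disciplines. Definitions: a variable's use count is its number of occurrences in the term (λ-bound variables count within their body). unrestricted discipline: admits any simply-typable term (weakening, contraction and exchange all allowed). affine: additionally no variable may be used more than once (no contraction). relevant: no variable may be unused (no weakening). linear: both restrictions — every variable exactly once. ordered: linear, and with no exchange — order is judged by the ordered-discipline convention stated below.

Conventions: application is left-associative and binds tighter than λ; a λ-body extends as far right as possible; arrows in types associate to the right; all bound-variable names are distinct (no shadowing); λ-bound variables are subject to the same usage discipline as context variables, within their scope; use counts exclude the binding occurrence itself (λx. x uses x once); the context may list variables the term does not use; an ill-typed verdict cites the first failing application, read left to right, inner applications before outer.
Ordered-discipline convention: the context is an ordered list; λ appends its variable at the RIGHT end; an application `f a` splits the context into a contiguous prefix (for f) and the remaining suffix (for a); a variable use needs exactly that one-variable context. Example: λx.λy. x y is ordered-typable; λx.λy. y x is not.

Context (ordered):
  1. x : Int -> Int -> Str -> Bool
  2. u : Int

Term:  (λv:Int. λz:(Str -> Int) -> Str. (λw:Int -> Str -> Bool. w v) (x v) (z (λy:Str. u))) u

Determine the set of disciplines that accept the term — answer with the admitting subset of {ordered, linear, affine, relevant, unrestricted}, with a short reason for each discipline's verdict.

admitting disciplines: unrestricted
usage: x=1; u=2; v [bound]=2; z [bound]=1; w [bound]=1; y [bound]=0
order of uses: w, v, x, v, z, u, u
typing: well-typed — term : ((Str -> Int) -> Str) -> Bool
ordered ✗ (uses contraction: u ×2, v ×2; needs weakening: y unused)
linear ✗ (uses contraction: u ×2, v ×2; needs weakening: y unused)
affine ✗ (uses contraction: u ×2, v ×2)
relevant ✗ (needs weakening: y unused)
unrestricted ✓ (typability at ((Str -> Int) -> Str) -> Bool is all that's needed)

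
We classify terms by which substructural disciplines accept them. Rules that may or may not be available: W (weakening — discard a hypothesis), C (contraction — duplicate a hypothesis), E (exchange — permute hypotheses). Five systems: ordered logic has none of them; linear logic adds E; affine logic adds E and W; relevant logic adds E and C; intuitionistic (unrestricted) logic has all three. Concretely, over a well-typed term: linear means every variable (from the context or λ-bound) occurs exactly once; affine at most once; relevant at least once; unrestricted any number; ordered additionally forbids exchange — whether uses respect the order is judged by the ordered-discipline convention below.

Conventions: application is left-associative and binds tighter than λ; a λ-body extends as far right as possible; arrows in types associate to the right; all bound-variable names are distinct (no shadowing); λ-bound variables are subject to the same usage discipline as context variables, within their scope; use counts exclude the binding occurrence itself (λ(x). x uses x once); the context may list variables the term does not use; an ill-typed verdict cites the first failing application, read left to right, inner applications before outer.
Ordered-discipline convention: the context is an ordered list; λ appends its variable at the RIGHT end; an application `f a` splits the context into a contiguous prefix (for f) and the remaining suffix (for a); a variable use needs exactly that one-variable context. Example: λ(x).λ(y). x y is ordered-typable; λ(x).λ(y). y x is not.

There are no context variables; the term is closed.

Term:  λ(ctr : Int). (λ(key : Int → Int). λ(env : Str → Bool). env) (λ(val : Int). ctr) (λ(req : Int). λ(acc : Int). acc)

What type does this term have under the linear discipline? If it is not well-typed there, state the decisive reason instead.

not well-typed under linear — not simply typable
use counts: ctr (bound)=1, key (bound)=0, env (bound)=1, val (bound)=0, req (bound)=0, acc (bound)=1
uses in reading order: env, ctr, acc
typing: ill-typed: a function awaiting Str → Bool gets Int → Int → Int
all disciplines: ordered ✗ · linear ✗ · affine ✗ · relevant ✗ · unrestricted ✗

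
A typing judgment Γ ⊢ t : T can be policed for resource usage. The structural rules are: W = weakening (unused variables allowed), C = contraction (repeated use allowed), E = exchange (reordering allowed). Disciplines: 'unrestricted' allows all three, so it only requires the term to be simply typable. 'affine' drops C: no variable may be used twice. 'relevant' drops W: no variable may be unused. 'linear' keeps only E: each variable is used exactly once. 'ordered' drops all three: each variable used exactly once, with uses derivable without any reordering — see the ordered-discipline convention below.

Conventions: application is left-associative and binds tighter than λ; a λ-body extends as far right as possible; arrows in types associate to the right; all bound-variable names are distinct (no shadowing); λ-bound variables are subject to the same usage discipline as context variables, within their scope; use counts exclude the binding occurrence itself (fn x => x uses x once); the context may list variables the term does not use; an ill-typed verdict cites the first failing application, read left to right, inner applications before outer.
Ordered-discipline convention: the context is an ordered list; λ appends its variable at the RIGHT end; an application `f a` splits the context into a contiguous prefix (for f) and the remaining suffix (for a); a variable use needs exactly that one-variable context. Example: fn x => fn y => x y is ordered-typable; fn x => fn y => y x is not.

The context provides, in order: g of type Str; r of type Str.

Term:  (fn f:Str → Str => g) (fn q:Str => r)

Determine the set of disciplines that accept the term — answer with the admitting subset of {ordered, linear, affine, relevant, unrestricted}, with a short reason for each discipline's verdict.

admitting disciplines: affine, unrestricted
variable uses: g ×1; r ×1; f [bound] ×0; q [bound] ×0
use order (left to right): g, r
typing: ✓ — Str
ordered: ✗, f, q never used (weakening)
linear: ✗, f, q never used (weakening)
affine: ✓, at most one use each (g, r, f, q)
relevant: ✗, f, q never used (weakening)
unrestricted: ✓, well-typed at Str; no restrictions here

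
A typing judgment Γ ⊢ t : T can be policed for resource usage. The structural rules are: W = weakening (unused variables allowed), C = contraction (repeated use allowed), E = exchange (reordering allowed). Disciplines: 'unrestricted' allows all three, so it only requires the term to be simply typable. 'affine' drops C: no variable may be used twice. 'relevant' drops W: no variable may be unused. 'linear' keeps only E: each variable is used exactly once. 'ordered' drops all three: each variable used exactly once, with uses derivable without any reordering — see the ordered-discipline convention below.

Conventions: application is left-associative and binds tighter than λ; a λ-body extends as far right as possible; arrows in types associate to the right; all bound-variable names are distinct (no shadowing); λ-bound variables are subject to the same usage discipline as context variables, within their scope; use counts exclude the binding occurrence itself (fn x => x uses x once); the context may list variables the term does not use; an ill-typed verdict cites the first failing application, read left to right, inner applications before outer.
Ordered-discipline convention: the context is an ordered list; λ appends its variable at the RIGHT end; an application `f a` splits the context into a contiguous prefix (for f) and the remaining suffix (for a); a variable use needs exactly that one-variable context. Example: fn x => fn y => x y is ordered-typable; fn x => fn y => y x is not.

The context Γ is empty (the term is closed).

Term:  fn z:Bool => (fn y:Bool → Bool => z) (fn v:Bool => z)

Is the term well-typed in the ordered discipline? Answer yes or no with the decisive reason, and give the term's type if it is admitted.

no — needs contraction — z ×2; needs weakening: y, v unused
variable uses: z (λ-bound) ×2, y (λ-bound) ×0, v (λ-bound) ×0
use order (left to right): z, z
typing: ✓ — Bool → Bool
all disciplines: ordered ✗ | linear ✗ | affine ✗ | relevant ✗ | unrestricted ✓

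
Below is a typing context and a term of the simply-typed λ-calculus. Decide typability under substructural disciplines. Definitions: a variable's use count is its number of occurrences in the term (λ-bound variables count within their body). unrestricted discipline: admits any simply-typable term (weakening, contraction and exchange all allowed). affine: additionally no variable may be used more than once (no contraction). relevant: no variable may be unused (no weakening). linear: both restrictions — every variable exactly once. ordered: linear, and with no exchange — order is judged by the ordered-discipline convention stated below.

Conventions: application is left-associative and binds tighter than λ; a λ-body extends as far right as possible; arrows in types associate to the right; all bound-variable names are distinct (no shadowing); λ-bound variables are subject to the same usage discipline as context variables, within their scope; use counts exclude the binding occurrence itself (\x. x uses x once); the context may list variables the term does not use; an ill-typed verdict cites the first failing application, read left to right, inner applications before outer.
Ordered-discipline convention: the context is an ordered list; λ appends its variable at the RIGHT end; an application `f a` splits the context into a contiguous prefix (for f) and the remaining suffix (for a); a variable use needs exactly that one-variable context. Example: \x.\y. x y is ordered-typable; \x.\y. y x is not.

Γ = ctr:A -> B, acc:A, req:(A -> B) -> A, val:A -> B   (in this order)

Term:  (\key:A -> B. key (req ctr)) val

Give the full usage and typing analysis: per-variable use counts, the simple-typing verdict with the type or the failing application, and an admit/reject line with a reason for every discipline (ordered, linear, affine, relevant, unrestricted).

usage: ctr=1; acc=0; req=1; val=1; key [bound]=1
order of uses: key, req, ctr, val
typing: well-typed at B
ordered: ✗, acc never used (weakening)
linear: ✗, acc never used (weakening)
affine: ✓, no duplicate uses among ctr, acc, req, val, key
relevant: ✗, acc never used (weakening)
unrestricted: ✓, simply typable at B; W, C, E all held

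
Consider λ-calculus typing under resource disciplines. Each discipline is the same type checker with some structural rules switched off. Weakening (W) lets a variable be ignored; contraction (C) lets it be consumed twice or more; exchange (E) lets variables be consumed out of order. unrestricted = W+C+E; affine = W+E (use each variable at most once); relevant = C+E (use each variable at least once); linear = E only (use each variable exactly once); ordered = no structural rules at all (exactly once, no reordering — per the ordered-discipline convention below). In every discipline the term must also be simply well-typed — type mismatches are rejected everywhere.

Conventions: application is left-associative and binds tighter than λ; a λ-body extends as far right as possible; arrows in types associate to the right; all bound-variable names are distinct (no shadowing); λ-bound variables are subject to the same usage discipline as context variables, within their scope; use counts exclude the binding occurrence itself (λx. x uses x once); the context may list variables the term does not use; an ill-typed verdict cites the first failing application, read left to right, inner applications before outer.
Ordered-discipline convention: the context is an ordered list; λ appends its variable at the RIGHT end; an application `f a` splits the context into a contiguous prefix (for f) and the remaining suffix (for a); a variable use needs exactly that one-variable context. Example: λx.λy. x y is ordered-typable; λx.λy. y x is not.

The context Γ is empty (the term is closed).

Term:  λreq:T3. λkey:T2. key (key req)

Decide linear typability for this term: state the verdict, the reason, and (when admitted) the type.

no — not simply typable
use counts: req [bound]=1, key [bound]=2
use order (left to right): key, key, req
typing: ill-typed: non-arrow in function slot: T2
all disciplines: ordered ✗ | linear ✗ | affine ✗ | relevant ✗ | unrestricted ✗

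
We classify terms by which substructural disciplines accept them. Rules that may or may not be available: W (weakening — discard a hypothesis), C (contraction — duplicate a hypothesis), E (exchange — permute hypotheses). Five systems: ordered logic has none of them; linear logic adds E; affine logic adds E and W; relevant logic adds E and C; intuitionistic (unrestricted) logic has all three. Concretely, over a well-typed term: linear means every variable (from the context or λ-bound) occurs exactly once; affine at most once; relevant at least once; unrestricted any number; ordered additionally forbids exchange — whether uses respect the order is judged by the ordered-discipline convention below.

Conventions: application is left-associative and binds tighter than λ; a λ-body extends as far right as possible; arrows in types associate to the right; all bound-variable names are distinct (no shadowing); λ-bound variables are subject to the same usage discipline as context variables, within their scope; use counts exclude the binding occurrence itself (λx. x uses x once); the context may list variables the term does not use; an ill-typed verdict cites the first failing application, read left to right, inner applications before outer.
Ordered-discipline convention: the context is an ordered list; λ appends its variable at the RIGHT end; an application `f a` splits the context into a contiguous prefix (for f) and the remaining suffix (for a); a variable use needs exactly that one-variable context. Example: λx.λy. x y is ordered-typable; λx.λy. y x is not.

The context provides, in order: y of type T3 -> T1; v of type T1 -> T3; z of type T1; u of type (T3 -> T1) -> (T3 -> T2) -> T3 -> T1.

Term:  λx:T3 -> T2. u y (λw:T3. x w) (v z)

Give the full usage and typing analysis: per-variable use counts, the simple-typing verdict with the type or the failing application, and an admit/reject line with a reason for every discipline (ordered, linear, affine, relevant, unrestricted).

counts: y=1, v=1, z=1, u=1, x (bound)=1, w (bound)=1
uses in reading order: u, y, x, w, v, z
typing: well-typed — term : (T3 -> T2) -> T1
ordered ✗ (use order u, y, x, w, v, z needs exchange)
linear ✓ (each of y, v, z, u, x, w used exactly once)
affine ✓ (none of y, v, z, u, x, w used more than once)
relevant ✓ (every one of y, v, z, u, x, w appears)
unrestricted ✓ (simply typable at (T3 -> T2) -> T1; W, C, E all held)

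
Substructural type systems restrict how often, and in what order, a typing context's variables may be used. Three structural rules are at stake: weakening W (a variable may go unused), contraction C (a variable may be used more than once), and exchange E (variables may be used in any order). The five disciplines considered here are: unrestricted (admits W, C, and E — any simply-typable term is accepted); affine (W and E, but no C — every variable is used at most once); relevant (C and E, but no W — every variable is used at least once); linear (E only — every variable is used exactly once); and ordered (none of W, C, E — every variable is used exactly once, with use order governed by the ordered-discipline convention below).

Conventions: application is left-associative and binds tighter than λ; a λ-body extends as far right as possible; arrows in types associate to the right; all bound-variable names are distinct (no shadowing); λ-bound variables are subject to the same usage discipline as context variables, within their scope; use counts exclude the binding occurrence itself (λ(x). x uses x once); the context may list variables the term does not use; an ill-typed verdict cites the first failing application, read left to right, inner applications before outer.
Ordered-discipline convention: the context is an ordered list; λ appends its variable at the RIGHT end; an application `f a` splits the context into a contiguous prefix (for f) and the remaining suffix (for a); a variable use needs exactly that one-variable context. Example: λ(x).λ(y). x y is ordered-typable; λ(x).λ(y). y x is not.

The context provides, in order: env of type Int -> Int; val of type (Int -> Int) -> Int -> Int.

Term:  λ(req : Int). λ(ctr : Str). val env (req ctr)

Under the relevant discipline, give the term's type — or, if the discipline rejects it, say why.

not well-typed under relevant — not simply typable
counts: env: 1×, val: 1×, req (bound): 1×, ctr (bound): 1×
order of uses: val, env, req, ctr
typing: ill-typed: non-arrow in function slot: Int
all disciplines: ordered ✗; linear ✗; affine ✗; relevant ✗; unrestricted ✗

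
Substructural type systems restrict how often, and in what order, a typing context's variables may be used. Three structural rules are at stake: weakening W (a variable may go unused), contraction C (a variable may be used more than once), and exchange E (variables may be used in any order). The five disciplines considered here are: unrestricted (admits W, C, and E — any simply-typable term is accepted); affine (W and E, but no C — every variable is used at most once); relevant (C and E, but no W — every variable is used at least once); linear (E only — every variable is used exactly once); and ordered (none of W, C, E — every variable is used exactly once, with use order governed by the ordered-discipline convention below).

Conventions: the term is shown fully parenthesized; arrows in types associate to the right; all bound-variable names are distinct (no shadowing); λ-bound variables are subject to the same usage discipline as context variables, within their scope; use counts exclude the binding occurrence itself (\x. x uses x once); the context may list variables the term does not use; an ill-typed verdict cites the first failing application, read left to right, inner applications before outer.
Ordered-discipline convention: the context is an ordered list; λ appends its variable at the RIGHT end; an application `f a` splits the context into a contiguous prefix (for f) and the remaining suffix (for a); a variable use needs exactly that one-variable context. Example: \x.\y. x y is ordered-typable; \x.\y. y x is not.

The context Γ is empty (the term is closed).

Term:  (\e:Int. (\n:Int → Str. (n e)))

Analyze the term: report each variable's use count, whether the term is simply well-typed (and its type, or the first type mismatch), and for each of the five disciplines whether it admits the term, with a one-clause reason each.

use counts: e (bound): 1, n (bound): 1
order of uses: n, e
typing: the term checks, with type Int → (Int → Str) → Str
ordered: ✗, no ordered split (uses run n, e)
linear: ✓, exactly-once usage across e, n
affine: ✓, no duplicate uses among e, n
relevant: ✓, none of e, n goes unused
unrestricted: ✓, well-typed at Int → (Int → Str) → Str; no restrictions here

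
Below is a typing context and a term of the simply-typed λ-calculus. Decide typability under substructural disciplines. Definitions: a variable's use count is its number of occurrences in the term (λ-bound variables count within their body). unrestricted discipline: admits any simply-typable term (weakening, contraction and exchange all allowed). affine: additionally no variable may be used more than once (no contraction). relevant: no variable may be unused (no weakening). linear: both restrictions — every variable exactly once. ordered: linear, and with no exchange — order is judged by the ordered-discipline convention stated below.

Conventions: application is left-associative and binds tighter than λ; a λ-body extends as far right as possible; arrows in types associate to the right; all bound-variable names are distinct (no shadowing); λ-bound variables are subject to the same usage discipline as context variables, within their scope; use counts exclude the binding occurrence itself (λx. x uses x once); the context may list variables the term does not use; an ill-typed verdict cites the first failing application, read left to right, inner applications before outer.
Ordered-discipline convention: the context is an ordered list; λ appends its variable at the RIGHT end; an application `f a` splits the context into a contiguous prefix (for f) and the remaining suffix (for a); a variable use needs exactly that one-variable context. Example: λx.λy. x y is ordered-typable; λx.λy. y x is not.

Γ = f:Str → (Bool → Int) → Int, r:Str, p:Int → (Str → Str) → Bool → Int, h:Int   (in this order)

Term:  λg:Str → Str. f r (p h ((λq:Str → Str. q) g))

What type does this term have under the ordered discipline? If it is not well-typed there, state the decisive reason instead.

term : (Str → Str) → Int
use counts: f: 1, r: 1, p: 1, h: 1, g (λ-bound): 1, q (λ-bound): 1
uses in reading order: f, r, p, h, q, g
typing: well-typed at (Str → Str) → Int
per-discipline verdicts: ordered ✓ | linear ✓ | affine ✓ | relevant ✓ | unrestricted ✓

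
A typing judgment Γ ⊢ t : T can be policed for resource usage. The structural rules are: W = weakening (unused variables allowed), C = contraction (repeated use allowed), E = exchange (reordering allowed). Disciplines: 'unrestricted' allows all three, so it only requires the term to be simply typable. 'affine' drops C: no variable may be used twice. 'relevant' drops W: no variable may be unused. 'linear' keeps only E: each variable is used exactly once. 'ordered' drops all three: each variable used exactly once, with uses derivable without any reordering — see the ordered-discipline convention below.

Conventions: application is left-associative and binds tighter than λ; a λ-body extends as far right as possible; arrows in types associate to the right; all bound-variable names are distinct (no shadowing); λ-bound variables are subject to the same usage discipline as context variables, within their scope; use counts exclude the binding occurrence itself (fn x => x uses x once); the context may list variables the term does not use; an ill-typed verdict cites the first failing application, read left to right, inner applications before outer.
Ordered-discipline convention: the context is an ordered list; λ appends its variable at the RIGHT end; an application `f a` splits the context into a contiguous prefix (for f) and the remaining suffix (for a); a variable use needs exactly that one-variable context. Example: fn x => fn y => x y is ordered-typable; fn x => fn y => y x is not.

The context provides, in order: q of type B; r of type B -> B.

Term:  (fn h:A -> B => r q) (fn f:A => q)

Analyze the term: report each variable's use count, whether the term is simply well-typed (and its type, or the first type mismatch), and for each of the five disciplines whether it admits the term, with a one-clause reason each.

use counts: q: 2, r: 1, h (bound): 0, f (bound): 0
order of uses: r, q, q
typing: well-typed at B
ordered ✗ (uses contraction: q ×2; h, f never used (weakening))
linear ✗ (uses contraction: q ×2; h, f never used (weakening))
affine ✗ (uses contraction: q ×2)
relevant ✗ (h, f never used (weakening))
unrestricted ✓ (typability at B is all that's needed)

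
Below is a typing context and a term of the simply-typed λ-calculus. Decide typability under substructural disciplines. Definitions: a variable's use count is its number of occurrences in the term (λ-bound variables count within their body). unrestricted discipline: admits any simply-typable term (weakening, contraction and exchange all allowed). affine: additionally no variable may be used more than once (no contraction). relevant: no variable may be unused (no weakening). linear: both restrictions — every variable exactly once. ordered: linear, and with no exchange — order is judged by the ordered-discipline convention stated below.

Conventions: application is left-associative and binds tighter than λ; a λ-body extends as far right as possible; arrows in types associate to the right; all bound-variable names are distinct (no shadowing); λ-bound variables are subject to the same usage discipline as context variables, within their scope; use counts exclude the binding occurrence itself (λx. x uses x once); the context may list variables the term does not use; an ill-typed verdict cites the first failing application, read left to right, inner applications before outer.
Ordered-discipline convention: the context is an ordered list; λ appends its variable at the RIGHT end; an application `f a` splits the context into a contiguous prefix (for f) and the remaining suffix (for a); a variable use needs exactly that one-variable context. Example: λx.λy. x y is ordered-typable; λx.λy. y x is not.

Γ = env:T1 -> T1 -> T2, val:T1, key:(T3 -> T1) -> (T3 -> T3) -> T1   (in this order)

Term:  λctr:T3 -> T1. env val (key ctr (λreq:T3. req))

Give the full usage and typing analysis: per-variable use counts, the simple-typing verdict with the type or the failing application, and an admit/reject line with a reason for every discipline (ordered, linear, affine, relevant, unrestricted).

variable uses: env: 1×; val: 1×; key: 1×; ctr (bound): 1×; req (bound): 1×
use order (left to right): env, val, key, ctr, req
typing: well-typed — term : (T3 -> T1) -> T2
ordered: ✓ — single-use (env, val, key, ctr, req), ordered derivation ok
linear: ✓ — exactly-once usage across env, val, key, ctr, req
affine: ✓ — none of env, val, key, ctr, req used more than once
relevant: ✓ — at least one use each (env, val, key, ctr, req)
unrestricted: ✓ — well-typed at (T3 -> T1) -> T2; no restrictions here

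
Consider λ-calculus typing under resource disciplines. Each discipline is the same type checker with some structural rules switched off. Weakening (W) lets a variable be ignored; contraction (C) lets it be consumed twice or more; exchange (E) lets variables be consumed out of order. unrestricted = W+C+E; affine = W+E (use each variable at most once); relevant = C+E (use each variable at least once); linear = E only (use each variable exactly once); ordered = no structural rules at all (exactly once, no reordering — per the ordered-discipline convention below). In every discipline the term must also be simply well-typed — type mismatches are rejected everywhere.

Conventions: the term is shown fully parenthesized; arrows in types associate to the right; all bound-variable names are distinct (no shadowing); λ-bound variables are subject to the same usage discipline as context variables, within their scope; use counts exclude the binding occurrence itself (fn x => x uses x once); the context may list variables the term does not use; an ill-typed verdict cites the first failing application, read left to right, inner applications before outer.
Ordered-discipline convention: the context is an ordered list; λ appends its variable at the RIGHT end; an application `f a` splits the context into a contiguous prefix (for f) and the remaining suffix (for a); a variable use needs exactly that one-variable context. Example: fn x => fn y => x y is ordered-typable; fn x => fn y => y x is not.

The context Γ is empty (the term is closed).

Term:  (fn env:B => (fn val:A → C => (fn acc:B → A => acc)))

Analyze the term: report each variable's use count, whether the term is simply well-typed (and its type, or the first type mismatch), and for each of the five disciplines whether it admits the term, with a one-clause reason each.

variable uses: env (λ-bound) ×0, val (λ-bound) ×0, acc (λ-bound) ×1
use order (left to right): acc
typing: well-typed at B → (A → C) → (B → A) → B → A
ordered: ✗, unused: env, val — weakening required
linear: ✗, unused: env, val — weakening required
affine: ✓, at most one use each (env, val, acc)
relevant: ✗, unused: env, val — weakening required
unrestricted: ✓, well-typed at B → (A → C) → (B → A) → B → A; no restrictions here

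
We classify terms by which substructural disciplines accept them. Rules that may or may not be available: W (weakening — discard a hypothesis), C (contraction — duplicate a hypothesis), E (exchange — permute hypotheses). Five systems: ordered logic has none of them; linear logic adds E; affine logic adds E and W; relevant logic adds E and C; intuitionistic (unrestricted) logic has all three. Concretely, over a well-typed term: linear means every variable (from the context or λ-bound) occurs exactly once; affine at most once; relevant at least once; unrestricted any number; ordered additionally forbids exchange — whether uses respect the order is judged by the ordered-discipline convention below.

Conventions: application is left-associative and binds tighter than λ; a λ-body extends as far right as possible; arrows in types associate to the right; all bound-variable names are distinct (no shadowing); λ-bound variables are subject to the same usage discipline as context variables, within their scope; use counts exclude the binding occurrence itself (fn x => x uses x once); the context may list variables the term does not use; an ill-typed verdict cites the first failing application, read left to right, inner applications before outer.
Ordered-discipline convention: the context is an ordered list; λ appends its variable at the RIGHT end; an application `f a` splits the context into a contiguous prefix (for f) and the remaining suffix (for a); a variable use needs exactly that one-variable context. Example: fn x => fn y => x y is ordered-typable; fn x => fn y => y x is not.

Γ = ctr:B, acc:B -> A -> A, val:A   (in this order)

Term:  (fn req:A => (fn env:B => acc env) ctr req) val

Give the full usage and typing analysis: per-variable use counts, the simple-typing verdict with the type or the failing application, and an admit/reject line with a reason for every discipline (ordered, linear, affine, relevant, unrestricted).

counts: ctr: 1×; acc: 1×; val: 1×; req (λ-bound): 1×; env (λ-bound): 1×
left-to-right use order: acc, env, ctr, req, val
typing: ✓ — A
ordered ✗ (no ordered split (uses run acc, env, ctr, req, val))
linear ✓ (ctr, acc, val, req, env: one use apiece)
affine ✓ (no duplicate uses among ctr, acc, val, req, env)
relevant ✓ (none of ctr, acc, val, req, env goes unused)
unrestricted ✓ (type-checks (A) and nothing is barred)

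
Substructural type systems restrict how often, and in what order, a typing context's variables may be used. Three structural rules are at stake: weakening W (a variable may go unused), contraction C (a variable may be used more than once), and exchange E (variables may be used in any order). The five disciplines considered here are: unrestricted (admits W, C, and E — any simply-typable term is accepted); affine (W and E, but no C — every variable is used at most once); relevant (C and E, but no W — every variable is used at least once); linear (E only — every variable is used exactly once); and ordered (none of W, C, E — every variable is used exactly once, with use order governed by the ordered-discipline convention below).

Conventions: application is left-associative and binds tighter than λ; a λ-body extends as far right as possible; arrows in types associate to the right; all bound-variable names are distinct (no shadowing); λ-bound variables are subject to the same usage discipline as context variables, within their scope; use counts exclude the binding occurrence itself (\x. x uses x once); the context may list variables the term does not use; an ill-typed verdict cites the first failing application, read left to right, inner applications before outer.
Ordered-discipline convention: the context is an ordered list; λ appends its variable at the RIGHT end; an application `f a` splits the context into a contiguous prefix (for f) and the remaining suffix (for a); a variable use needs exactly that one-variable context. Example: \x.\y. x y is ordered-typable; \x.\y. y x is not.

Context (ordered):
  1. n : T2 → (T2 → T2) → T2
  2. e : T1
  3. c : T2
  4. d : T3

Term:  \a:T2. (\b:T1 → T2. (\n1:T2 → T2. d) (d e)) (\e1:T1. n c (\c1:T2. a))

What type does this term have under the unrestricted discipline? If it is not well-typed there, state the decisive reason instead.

not well-typed under unrestricted — the type mismatch rejects it
variable uses: n ×1; e ×1; c ×1; d ×2; a [bound] ×1; b [bound] ×0; n1 [bound] ×0; e1 [bound] ×0; c1 [bound] ×0
order of uses: d, d, e, n, c, a
typing: ill-typed: non-function type T3 applied to an argument
all disciplines: ordered ✗ · linear ✗ · affine ✗ · relevant ✗ · unrestricted ✗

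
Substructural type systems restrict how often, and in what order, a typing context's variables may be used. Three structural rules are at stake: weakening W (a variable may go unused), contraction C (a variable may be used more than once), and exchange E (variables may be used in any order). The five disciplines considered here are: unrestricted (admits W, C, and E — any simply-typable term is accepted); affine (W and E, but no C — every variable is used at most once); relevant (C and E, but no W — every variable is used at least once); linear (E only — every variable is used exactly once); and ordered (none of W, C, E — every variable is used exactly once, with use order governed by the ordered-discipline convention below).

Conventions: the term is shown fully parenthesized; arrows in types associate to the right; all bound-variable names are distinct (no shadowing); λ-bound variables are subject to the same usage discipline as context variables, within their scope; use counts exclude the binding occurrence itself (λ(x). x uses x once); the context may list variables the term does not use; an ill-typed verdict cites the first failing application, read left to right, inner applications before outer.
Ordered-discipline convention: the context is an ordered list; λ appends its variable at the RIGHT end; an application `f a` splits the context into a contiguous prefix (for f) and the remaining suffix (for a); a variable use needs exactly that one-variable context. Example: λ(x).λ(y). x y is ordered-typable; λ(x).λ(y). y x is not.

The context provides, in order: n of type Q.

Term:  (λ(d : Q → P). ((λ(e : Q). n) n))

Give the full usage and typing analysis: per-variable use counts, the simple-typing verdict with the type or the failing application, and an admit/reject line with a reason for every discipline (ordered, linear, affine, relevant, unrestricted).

use counts: n: 2×, d (λ-bound): 0×, e (λ-bound): 0×
left-to-right use order: n, n
typing: ✓ — (Q → P) → Q
ordered ✗ (uses contraction: n ×2; needs weakening: d, e unused)
linear ✗ (uses contraction: n ×2; needs weakening: d, e unused)
affine ✗ (uses contraction: n ×2)
relevant ✗ (needs weakening: d, e unused)
unrestricted ✓ (type-checks ((Q → P) → Q) and nothing is barred)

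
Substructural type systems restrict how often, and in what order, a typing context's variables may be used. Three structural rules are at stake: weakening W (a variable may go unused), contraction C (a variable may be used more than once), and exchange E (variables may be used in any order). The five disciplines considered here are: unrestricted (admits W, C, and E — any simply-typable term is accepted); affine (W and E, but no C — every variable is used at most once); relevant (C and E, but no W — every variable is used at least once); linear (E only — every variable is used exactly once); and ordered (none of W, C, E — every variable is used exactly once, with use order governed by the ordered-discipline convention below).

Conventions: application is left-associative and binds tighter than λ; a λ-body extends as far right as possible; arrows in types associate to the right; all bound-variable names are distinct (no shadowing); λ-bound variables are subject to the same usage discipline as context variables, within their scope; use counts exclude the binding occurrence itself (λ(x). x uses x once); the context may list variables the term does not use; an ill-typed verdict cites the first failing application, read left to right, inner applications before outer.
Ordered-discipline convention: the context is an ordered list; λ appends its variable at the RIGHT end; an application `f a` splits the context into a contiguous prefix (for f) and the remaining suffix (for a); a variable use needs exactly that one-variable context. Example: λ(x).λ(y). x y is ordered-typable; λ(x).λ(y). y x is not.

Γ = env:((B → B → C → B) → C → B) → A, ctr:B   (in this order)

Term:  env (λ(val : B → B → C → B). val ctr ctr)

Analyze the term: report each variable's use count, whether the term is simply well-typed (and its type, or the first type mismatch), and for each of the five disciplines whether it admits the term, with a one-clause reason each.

counts: env: 1; ctr: 2; val [bound]: 1
use order (left to right): env, val, ctr, ctr
typing: well-typed — term : A
ordered ✗ (repeated use of ctr ×2)
linear ✗ (repeated use of ctr ×2)
affine ✗ (repeated use of ctr ×2)
relevant ✓ (at least one use each (env, ctr, val))
unrestricted ✓ (typability at A is all that's needed)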